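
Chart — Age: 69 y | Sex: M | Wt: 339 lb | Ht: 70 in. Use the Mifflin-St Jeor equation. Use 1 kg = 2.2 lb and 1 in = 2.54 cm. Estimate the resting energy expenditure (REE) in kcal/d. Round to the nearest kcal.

2312 kcal/d

Convert to metric: weight = 339 ÷ 2.2 = 154.0909 kg; height = 70 × 2.54 = 177.8 cm.
Mifflin-St Jeor (male): BMR = 10(154.0909) + 6.25(177.8) − 5(69) + 5 = 1540.9091 + 1111.25 − 345 + 5 = 2312.1591 kcal/day.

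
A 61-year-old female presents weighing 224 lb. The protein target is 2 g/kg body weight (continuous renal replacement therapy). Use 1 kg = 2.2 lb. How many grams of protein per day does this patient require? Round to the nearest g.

204 g/day

Weight in kg = 224 ÷ 2.2 = 101.8182 kg.
Protein = 2 g/kg × 101.8182 kg = 203.6364 g/day.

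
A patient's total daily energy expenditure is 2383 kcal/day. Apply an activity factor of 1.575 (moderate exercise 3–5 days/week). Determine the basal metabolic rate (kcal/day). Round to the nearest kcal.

1513 kcal/day

BMR = TEE ÷ activity factor = 2383 ÷ 1.575 = 1513.0159 kcal/day.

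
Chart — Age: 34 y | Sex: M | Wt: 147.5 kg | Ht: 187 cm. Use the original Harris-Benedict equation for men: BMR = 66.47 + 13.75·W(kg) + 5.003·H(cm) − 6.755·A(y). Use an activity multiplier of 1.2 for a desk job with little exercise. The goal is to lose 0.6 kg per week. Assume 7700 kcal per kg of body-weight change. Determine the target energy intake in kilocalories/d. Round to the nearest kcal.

2701 kilocalories/d

Harris-Benedict: BMR = 66.47 + 13.75(147.5) + 5.003(187) − 6.755(34) = 2800.486 kcal/day.
TEE = 2800.486 × 1.2 = 3360.5832 kcal/day.
Required daily deficit = 0.6 × 7700 ÷ 7 = 660 kcal/day.
Target intake = 3360.5832 − 660 = 2700.5832 kcal/day.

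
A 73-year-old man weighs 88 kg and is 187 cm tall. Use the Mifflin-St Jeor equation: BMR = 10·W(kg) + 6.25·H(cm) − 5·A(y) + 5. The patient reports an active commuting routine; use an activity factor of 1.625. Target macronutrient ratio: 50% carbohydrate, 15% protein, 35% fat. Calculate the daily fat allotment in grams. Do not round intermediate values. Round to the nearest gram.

Mifflin-St Jeor (male): BMR = 10(88) + 6.25(187) − 5(73) + 5 = 880 + 1168.75 − 365 + 5 = 1688.75 kcal/day.
TEE = 1688.75 × 1.625 = 2744.2188 kcal/day.
Fat energy = 35% × 2744.2188 = 960.4766 kcal.
Fat = 960.4766 ÷ 9 kcal/g = 106.7196 g.

107 g/day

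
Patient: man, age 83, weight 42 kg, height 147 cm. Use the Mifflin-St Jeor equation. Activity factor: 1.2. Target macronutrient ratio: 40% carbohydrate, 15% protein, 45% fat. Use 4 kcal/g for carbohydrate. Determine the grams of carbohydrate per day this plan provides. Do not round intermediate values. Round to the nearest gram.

Mifflin-St Jeor (male): BMR = 10(42) + 6.25(147) − 5(83) + 5 = 420 + 918.75 − 415 + 5 = 928.75 kcal/day.
TEE = 928.75 × 1.2 = 1114.5 kcal/day.
Carbohydrate energy = 40% × 1114.5 = 445.8 kcal.
Carbohydrate = 445.8 ÷ 4 kcal/g = 111.45 g.

111 g/day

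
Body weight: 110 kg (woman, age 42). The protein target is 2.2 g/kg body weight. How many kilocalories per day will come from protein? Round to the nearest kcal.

Protein = 2.2 g/kg × 110 kg = 242 g/day.
Protein energy = 242 g × 4 kcal/g = 968 kcal/day.

968 kcal/day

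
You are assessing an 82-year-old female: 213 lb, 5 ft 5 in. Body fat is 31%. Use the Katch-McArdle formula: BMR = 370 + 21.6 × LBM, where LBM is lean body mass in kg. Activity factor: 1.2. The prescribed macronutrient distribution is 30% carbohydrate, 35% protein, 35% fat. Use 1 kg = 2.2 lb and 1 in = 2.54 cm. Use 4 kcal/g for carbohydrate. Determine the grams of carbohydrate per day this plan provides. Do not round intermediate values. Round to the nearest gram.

163 g/day

Convert to metric: weight = 213 ÷ 2.2 = 96.8182 kg; height = (5×12 + 5) × 2.54 = 65 × 2.54 = 165.1 cm.
LBM = 96.8182 × (1 − 0.31) = 66.8045 kg. Katch-McArdle: BMR = 370 + 21.6 × 66.8045 = 1812.9782 kcal/day.
TEE = 1812.9782 × 1.2 = 2175.5738 kcal/day.
Carbohydrate energy = 30% × 2175.5738 = 652.6721 kcal.
Carbohydrate = 652.6721 ÷ 4 kcal/g = 163.168 g.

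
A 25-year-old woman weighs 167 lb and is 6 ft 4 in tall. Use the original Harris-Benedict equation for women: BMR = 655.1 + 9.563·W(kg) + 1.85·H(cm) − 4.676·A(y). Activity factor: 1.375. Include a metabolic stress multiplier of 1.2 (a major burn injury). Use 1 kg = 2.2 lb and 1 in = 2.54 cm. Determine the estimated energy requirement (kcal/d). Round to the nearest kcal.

Convert to metric: weight = 167 ÷ 2.2 = 75.9091 kg; height = (6×12 + 4) × 2.54 = 76 × 2.54 = 193.04 cm.
Harris-Benedict: BMR = 655.1 + 9.563(75.9091) + 1.85(193.04) − 4.676(25) = 1621.2426 kcal/day.
TEE = BMR × activity factor = 1621.2426 × 1.375 = 2229.2086 kcal/day.
Apply stress factor: 2229.2086 × 1.2 = 2675.0504 kcal/day.

2675 kcal/d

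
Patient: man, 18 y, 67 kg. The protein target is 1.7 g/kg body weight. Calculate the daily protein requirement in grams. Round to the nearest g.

Protein = 1.7 g/kg × 67 kg = 113.9 g/day.

114 g/day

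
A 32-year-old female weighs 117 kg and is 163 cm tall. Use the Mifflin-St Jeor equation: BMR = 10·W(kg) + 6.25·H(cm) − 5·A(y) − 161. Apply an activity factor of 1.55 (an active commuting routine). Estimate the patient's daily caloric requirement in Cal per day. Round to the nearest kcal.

2895 Cal per day

Mifflin-St Jeor (female): BMR = 10(117) + 6.25(163) − 5(32) − 161 = 1170 + 1018.75 − 160 − 161 = 1867.75 kcal/day.
TEE = BMR × activity factor = 1867.75 × 1.55 = 2895.0125 kcal/day.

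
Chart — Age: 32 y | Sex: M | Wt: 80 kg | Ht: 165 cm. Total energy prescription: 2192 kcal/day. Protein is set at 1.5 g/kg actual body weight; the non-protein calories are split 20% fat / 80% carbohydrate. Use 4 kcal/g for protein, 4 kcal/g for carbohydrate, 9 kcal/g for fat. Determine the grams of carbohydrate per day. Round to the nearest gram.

Protein = 1.5 × 80 = 120 g → 120 × 4 = 480 kcal.
Non-protein calories = 2192 − 480 = 1712 kcal.
Fat: 20% × 1712 = 342.4 kcal; carbohydrate: 1369.6 kcal.
Carbohydrate: 1369.6 kcal ÷ 4 kcal/g = 342.4 g.

342 g/day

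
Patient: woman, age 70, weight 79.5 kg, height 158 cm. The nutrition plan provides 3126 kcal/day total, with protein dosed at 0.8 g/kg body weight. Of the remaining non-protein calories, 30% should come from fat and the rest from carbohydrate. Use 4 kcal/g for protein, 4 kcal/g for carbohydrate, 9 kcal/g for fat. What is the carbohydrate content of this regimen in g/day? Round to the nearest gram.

Protein = 0.8 × 79.5 = 63.6 g → 63.6 × 4 = 254.4 kcal.
Non-protein calories = 3126 − 254.4 = 2871.6 kcal.
Fat: 30% × 2871.6 = 861.48 kcal; carbohydrate: 2010.12 kcal.
Carbohydrate: 2010.12 kcal ÷ 4 kcal/g = 502.53 g.

503 g/day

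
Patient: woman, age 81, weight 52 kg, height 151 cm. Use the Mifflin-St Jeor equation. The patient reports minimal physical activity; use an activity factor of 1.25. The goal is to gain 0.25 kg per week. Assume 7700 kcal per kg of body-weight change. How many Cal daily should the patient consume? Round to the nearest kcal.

1397 Cal daily

Mifflin-St Jeor (female): BMR = 10(52) + 6.25(151) − 5(81) − 161 = 520 + 943.75 − 405 − 161 = 897.75 kcal/day.
TEE = 897.75 × 1.25 = 1122.1875 kcal/day.
Required daily surplus = 0.25 × 7700 ÷ 7 = 275 kcal/day.
Target intake = 1122.1875 + 275 = 1397.1875 kcal/day.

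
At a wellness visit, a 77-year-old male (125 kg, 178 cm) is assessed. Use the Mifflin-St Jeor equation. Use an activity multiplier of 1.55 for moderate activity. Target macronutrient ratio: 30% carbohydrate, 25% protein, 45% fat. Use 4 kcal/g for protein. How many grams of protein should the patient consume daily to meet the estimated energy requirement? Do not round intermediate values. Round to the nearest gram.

Mifflin-St Jeor (male): BMR = 10(125) + 6.25(178) − 5(77) + 5 = 1250 + 1112.5 − 385 + 5 = 1982.5 kcal/day.
TEE = 1982.5 × 1.55 = 3072.875 kcal/day.
Protein energy = 25% × 3072.875 = 768.2188 kcal.
Protein = 768.2188 ÷ 4 kcal/g = 192.0547 g.

192 g/day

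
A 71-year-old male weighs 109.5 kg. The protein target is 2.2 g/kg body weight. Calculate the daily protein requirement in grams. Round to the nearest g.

Protein = 2.2 g/kg × 109.5 kg = 240.9 g/day.

241 g/day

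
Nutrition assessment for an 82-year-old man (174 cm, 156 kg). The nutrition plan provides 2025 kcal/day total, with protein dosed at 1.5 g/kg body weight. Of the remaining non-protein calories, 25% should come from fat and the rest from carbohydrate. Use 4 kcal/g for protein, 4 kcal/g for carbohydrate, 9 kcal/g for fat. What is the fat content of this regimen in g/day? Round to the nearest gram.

30 g/day

Protein = 1.5 × 156 = 234 g → 234 × 4 = 936 kcal.
Non-protein calories = 2025 − 936 = 1089 kcal.
Fat: 25% × 1089 = 272.25 kcal; carbohydrate: 816.75 kcal.
Fat: 272.25 kcal ÷ 9 kcal/g = 30.25 g.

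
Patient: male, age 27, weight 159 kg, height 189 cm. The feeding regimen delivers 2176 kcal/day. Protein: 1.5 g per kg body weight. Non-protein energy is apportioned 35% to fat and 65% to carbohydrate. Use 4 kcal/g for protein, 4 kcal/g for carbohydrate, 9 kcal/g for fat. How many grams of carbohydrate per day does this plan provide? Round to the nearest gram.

Protein = 1.5 × 159 = 238.5 g → 238.5 × 4 = 954 kcal.
Non-protein calories = 2176 − 954 = 1222 kcal.
Fat: 35% × 1222 = 427.7 kcal; carbohydrate: 794.3 kcal.
Carbohydrate: 794.3 kcal ÷ 4 kcal/g = 198.575 g.

199 g/day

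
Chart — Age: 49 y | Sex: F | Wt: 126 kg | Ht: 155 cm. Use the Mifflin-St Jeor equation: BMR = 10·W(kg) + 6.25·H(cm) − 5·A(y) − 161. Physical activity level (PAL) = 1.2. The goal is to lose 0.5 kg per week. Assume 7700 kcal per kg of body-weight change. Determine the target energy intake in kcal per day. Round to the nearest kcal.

1637 kcal per day

Mifflin-St Jeor (female): BMR = 10(126) + 6.25(155) − 5(49) − 161 = 1260 + 968.75 − 245 − 161 = 1822.75 kcal/day.
TEE = 1822.75 × 1.2 = 2187.3 kcal/day.
Required daily deficit = 0.5 × 7700 ÷ 7 = 550 kcal/day.
Target intake = 2187.3 − 550 = 1637.3 kcal/day.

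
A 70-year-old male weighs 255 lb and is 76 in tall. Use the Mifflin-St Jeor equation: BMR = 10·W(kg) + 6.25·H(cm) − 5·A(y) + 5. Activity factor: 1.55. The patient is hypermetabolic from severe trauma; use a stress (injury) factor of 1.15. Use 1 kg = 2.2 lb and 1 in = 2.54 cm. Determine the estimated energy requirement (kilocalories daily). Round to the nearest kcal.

Convert to metric: weight = 255 ÷ 2.2 = 115.9091 kg; height = 76 × 2.54 = 193.04 cm.
Mifflin-St Jeor (male): BMR = 10(115.9091) + 6.25(193.04) − 5(70) + 5 = 1159.0909 + 1206.5 − 350 + 5 = 2020.5909 kcal/day.
TEE = BMR × activity factor = 2020.5909 × 1.55 = 3131.9159 kcal/day.
Apply stress factor: 3131.9159 × 1.15 = 3601.7033 kcal/day.

3602 kilocalories daily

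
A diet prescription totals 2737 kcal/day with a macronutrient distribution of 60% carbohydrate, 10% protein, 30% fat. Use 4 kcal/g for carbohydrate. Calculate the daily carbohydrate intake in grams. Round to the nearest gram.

411 g/day

Carbohydrate energy = 60% × 2737 = 1642.2 kcal.
At 4 kcal/g: 1642.2 ÷ 4 = 410.55 g.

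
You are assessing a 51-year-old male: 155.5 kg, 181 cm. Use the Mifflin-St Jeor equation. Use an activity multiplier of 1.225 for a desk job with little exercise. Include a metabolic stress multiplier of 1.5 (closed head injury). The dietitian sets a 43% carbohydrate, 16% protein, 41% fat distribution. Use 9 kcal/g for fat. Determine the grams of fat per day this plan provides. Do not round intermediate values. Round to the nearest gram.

Mifflin-St Jeor (male): BMR = 10(155.5) + 6.25(181) − 5(51) + 5 = 1555 + 1131.25 − 255 + 5 = 2436.25 kcal/day.
TEE = 2436.25 × 1.225 = 2984.4063 kcal/day.
With stress factor 1.5: 2984.4063 × 1.5 = 4476.6094 kcal/day.
Fat energy = 41% × 4476.6094 = 1835.4098 kcal.
Fat = 1835.4098 ÷ 9 kcal/g = 203.9344 g.

204 g/day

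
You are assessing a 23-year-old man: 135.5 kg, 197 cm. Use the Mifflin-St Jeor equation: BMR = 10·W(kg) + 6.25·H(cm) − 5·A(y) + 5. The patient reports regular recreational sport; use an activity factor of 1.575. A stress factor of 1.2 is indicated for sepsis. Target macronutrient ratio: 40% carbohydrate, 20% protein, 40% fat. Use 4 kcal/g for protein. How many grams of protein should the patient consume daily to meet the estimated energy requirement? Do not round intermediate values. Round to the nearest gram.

Mifflin-St Jeor (male): BMR = 10(135.5) + 6.25(197) − 5(23) + 5 = 1355 + 1231.25 − 115 + 5 = 2476.25 kcal/day.
TEE = 2476.25 × 1.575 = 3900.0938 kcal/day.
With stress factor 1.2: 3900.0938 × 1.2 = 4680.1125 kcal/day.
Protein energy = 20% × 4680.1125 = 936.0225 kcal.
Protein = 936.0225 ÷ 4 kcal/g = 234.0056 g.

234 g/day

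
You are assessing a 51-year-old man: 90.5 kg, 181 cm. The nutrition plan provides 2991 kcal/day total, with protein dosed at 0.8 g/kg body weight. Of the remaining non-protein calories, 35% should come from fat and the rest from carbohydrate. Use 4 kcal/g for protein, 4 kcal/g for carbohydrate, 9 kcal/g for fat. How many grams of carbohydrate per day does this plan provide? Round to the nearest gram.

439 g/day

Protein = 0.8 × 90.5 = 72.4 g → 72.4 × 4 = 289.6 kcal.
Non-protein calories = 2991 − 289.6 = 2701.4 kcal.
Fat: 35% × 2701.4 = 945.49 kcal; carbohydrate: 1755.91 kcal.
Carbohydrate: 1755.91 kcal ÷ 4 kcal/g = 438.9775 g.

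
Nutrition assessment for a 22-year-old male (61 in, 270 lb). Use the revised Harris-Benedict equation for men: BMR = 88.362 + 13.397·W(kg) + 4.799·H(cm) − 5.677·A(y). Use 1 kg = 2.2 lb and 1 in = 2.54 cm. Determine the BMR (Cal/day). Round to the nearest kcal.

2351 Cal/day

Convert to metric: weight = 270 ÷ 2.2 = 122.7273 kg; height = 61 × 2.54 = 154.94 cm.
Harris-Benedict: BMR = 88.362 + 13.397(122.7273) + 4.799(154.94) − 5.677(22) = 2351.2023 kcal/day.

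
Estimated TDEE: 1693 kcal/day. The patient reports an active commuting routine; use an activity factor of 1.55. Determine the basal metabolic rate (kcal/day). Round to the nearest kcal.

BMR = TEE ÷ activity factor = 1693 ÷ 1.55 = 1092.2581 kcal/day.

1092 kcal/day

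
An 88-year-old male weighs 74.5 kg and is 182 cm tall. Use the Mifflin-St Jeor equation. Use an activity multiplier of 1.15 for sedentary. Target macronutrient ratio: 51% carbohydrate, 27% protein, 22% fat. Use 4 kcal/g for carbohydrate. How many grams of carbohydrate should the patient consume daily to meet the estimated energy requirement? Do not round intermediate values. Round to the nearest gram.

212 g/day

Mifflin-St Jeor (male): BMR = 10(74.5) + 6.25(182) − 5(88) + 5 = 745 + 1137.5 − 440 + 5 = 1447.5 kcal/day.
TEE = 1447.5 × 1.15 = 1664.625 kcal/day.
Carbohydrate energy = 51% × 1664.625 = 848.9588 kcal.
Carbohydrate = 848.9588 ÷ 4 kcal/g = 212.2397 g.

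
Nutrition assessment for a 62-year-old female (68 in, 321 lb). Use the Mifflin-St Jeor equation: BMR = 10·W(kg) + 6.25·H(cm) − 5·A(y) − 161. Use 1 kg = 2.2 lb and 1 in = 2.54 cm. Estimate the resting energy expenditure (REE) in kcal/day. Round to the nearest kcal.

Convert to metric: weight = 321 ÷ 2.2 = 145.9091 kg; height = 68 × 2.54 = 172.72 cm.
Mifflin-St Jeor (female): BMR = 10(145.9091) + 6.25(172.72) − 5(62) − 161 = 1459.0909 + 1079.5 − 310 − 161 = 2067.5909 kcal/day.

2068 kcal/day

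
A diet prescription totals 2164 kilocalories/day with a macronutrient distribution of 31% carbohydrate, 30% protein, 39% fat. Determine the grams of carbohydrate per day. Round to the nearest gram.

168 g/day

Carbohydrate energy = 31% × 2164 = 670.84 kcal.
At 4 kcal/g: 670.84 ÷ 4 = 167.71 g.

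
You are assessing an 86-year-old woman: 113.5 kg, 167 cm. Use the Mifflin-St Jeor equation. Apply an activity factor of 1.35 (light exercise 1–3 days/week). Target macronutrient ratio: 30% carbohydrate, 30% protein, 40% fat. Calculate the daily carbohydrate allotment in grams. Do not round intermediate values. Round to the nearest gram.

Mifflin-St Jeor (female): BMR = 10(113.5) + 6.25(167) − 5(86) − 161 = 1135 + 1043.75 − 430 − 161 = 1587.75 kcal/day.
TEE = 1587.75 × 1.35 = 2143.4625 kcal/day.
Carbohydrate energy = 30% × 2143.4625 = 643.0388 kcal.
Carbohydrate = 643.0388 ÷ 4 kcal/g = 160.7597 g.

161 g/day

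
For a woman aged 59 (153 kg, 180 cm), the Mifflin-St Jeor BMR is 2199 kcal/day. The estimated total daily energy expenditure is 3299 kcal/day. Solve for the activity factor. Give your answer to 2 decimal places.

1.50

Activity factor = TEE ÷ BMR = 3299 ÷ 2199 = 1.5.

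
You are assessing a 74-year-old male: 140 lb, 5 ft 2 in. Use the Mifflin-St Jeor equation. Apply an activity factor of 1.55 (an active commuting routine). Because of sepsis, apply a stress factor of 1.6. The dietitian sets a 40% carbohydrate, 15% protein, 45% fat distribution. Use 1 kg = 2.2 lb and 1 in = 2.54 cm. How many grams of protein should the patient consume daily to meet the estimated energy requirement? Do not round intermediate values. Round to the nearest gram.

117 g/day

Convert to metric: weight = 140 ÷ 2.2 = 63.6364 kg; height = (5×12 + 2) × 2.54 = 62 × 2.54 = 157.48 cm.
Mifflin-St Jeor (male): BMR = 10(63.6364) + 6.25(157.48) − 5(74) + 5 = 636.3636 + 984.25 − 370 + 5 = 1255.6136 kcal/day.
TEE = 1255.6136 × 1.55 = 1946.2011 kcal/day.
With stress factor 1.6: 1946.2011 × 1.6 = 3113.9218 kcal/day.
Protein energy = 15% × 3113.9218 = 467.0883 kcal.
Protein = 467.0883 ÷ 4 kcal/g = 116.7721 g.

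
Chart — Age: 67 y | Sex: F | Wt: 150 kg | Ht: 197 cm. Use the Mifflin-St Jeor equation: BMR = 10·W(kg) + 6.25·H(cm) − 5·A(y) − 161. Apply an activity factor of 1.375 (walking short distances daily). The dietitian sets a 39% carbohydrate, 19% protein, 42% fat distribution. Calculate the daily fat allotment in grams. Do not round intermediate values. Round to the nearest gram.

143 g/day

Mifflin-St Jeor (female): BMR = 10(150) + 6.25(197) − 5(67) − 161 = 1500 + 1231.25 − 335 − 161 = 2235.25 kcal/day.
TEE = 2235.25 × 1.375 = 3073.4688 kcal/day.
Fat energy = 42% × 3073.4688 = 1290.8569 kcal.
Fat = 1290.8569 ÷ 9 kcal/g = 143.4285 g.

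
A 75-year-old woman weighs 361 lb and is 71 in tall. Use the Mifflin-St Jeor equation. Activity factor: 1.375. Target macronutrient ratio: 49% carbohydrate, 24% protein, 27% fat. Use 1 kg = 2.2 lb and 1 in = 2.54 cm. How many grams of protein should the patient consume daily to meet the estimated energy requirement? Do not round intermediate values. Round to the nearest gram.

Convert to metric: weight = 361 ÷ 2.2 = 164.0909 kg; height = 71 × 2.54 = 180.34 cm.
Mifflin-St Jeor (female): BMR = 10(164.0909) + 6.25(180.34) − 5(75) − 161 = 1640.9091 + 1127.125 − 375 − 161 = 2232.0341 kcal/day.
TEE = 2232.0341 × 1.375 = 3069.0469 kcal/day.
Protein energy = 24% × 3069.0469 = 736.5713 kcal.
Protein = 736.5713 ÷ 4 kcal/g = 184.1428 g.

184 g/day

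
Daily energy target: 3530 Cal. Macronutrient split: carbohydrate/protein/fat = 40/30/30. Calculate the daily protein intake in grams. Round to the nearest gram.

265 g/day

Protein energy = 30% × 3530 = 1059 kcal.
At 4 kcal/g: 1059 ÷ 4 = 264.75 g.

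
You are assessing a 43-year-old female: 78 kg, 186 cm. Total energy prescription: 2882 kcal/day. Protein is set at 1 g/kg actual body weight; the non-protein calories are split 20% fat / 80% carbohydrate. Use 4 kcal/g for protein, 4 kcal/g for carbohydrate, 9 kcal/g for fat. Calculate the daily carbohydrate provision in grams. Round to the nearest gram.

514 g/day

Protein = 1 × 78 = 78 g → 78 × 4 = 312 kcal.
Non-protein calories = 2882 − 312 = 2570 kcal.
Fat: 20% × 2570 = 514 kcal; carbohydrate: 2056 kcal.
Carbohydrate: 2056 kcal ÷ 4 kcal/g = 514 g.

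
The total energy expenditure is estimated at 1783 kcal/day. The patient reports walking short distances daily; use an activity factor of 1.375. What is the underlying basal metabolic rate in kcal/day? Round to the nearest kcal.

1297 kcal/day

BMR = TEE ÷ activity factor = 1783 ÷ 1.375 = 1296.7273 kcal/day.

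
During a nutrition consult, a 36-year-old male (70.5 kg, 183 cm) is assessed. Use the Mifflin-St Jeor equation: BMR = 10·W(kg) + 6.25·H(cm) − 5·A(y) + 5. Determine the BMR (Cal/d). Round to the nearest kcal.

1674 Cal/d

Mifflin-St Jeor (male): BMR = 10(70.5) + 6.25(183) − 5(36) + 5 = 705 + 1143.75 − 180 + 5 = 1673.75 kcal/day.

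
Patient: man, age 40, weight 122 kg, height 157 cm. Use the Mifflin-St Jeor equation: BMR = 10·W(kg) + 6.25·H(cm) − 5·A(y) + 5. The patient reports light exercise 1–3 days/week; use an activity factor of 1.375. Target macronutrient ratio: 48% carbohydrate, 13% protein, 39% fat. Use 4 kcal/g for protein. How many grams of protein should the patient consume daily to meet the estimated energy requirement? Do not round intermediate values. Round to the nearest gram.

Mifflin-St Jeor (male): BMR = 10(122) + 6.25(157) − 5(40) + 5 = 1220 + 981.25 − 200 + 5 = 2006.25 kcal/day.
TEE = 2006.25 × 1.375 = 2758.5938 kcal/day.
Protein energy = 13% × 2758.5938 = 358.6172 kcal.
Protein = 358.6172 ÷ 4 kcal/g = 89.6543 g.

90 g/day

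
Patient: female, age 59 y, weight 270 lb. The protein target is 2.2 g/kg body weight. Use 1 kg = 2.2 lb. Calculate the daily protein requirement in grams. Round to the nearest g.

270 g/day

Weight in kg = 270 ÷ 2.2 = 122.7273 kg.
Protein = 2.2 g/kg × 122.7273 kg = 270 g/day.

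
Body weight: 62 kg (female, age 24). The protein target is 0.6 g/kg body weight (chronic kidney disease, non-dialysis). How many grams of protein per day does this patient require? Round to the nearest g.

Protein = 0.6 g/kg × 62 kg = 37.2 g/day.

37 g/day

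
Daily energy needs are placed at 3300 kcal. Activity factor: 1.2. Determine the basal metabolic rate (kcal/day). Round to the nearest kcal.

2750 kcal/day

BMR = TEE ÷ activity factor = 3300 ÷ 1.2 = 2750 kcal/day.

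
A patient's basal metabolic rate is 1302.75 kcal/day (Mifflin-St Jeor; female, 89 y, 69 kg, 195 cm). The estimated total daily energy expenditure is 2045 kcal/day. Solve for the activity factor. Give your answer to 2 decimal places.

Activity factor = TEE ÷ BMR = 2045 ÷ 1302.75 = 1.57.

1.57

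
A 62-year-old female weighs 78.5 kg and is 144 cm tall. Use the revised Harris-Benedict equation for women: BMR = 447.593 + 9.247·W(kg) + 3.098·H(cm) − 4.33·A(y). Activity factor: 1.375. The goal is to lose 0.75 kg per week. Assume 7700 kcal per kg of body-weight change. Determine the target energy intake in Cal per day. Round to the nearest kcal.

Harris-Benedict: BMR = 447.593 + 9.247(78.5) + 3.098(144) − 4.33(62) = 1351.1345 kcal/day.
TEE = 1351.1345 × 1.375 = 1857.8099 kcal/day.
Required daily deficit = 0.75 × 7700 ÷ 7 = 825 kcal/day.
Target intake = 1857.8099 − 825 = 1032.8099 kcal/day.

1033 Cal per day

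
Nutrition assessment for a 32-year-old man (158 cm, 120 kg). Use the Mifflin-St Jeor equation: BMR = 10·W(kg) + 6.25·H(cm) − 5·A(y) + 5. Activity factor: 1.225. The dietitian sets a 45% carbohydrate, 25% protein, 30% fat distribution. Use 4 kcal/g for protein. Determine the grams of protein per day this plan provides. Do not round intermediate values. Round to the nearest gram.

156 g/day

Mifflin-St Jeor (male): BMR = 10(120) + 6.25(158) − 5(32) + 5 = 1200 + 987.5 − 160 + 5 = 2032.5 kcal/day.
TEE = 2032.5 × 1.225 = 2489.8125 kcal/day.
Protein energy = 25% × 2489.8125 = 622.4531 kcal.
Protein = 622.4531 ÷ 4 kcal/g = 155.6133 g.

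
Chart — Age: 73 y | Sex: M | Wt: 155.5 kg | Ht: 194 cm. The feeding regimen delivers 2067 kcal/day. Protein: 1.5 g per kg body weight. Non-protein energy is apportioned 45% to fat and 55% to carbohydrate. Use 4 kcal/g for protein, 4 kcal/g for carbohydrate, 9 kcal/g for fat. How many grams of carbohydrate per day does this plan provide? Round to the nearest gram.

156 g/day

Protein = 1.5 × 155.5 = 233.25 g → 233.25 × 4 = 933 kcal.
Non-protein calories = 2067 − 933 = 1134 kcal.
Fat: 45% × 1134 = 510.3 kcal; carbohydrate: 623.7 kcal.
Carbohydrate: 623.7 kcal ÷ 4 kcal/g = 155.925 g.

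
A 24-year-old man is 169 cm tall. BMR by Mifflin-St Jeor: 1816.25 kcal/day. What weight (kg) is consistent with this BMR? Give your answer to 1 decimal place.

87.5 kg

1816.25 = 10·W + 6.25(169) − 5(24) + 5
10·W = 1816.25 − 941.25 = 875, so W = 87.5 kg.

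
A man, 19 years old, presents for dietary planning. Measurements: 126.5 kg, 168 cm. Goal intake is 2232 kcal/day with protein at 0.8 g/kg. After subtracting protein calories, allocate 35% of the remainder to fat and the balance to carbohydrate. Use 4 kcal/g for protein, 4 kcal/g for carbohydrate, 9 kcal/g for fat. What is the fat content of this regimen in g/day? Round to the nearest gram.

71 g/day

Protein = 0.8 × 126.5 = 101.2 g → 101.2 × 4 = 404.8 kcal.
Non-protein calories = 2232 − 404.8 = 1827.2 kcal.
Fat: 35% × 1827.2 = 639.52 kcal; carbohydrate: 1187.68 kcal.
Fat: 639.52 kcal ÷ 9 kcal/g = 71.0578 g.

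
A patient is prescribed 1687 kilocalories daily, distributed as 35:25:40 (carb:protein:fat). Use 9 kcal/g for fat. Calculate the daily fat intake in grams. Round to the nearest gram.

Fat energy = 40% × 1687 = 674.8 kcal.
At 9 kcal/g: 674.8 ÷ 9 = 74.9778 g.

75 g/day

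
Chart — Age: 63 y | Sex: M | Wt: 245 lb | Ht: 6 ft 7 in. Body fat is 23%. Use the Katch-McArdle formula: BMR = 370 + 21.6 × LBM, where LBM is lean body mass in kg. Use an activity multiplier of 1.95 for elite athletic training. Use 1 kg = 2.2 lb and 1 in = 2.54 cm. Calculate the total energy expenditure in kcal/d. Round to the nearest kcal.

4333 kcal/d

Convert to metric: weight = 245 ÷ 2.2 = 111.3636 kg; height = (6×12 + 7) × 2.54 = 79 × 2.54 = 200.66 cm.
LBM = 111.3636 × (1 − 0.23) = 85.75 kg. Katch-McArdle: BMR = 370 + 21.6 × 85.75 = 2222.2 kcal/day.
TEE = BMR × activity factor = 2222.2 × 1.95 = 4333.29 kcal/day.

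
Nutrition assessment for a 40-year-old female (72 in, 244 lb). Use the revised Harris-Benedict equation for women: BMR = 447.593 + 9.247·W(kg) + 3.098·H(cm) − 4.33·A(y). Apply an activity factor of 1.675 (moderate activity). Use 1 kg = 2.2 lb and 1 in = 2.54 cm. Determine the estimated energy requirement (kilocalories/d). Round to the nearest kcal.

3126 kilocalories/d

Convert to metric: weight = 244 ÷ 2.2 = 110.9091 kg; height = 72 × 2.54 = 182.88 cm.
Harris-Benedict: BMR = 447.593 + 9.247(110.9091) + 3.098(182.88) − 4.33(40) = 1866.5316 kcal/day.
TEE = BMR × activity factor = 1866.5316 × 1.675 = 3126.4404 kcal/day.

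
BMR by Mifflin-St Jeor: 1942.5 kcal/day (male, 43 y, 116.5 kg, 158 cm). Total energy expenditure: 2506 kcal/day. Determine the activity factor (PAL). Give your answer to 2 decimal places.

Activity factor = TEE ÷ BMR = 2506 ÷ 1942.5 = 1.29.

1.29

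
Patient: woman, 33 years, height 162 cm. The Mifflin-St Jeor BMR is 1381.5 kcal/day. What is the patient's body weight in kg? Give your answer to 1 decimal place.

1381.5 = 10·W + 6.25(162) − 5(33) − 161
10·W = 1381.5 − 686.5 = 695, so W = 69.5 kg.

69.5 kg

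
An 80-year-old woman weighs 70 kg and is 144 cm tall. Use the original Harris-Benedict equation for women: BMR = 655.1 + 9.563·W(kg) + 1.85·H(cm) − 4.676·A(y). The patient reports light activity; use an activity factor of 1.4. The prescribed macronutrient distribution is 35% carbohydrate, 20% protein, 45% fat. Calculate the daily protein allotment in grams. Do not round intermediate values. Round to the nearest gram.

Harris-Benedict: BMR = 655.1 + 9.563(70) + 1.85(144) − 4.676(80) = 1216.83 kcal/day.
TEE = 1216.83 × 1.4 = 1703.562 kcal/day.
Protein energy = 20% × 1703.562 = 340.7124 kcal.
Protein = 340.7124 ÷ 4 kcal/g = 85.1781 g.

85 g/day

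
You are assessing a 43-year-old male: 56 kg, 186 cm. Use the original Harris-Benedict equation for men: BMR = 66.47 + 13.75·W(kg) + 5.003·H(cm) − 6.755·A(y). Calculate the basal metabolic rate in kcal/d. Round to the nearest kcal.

1477 kcal/d

Harris-Benedict: BMR = 66.47 + 13.75(56) + 5.003(186) − 6.755(43) = 1476.563 kcal/day.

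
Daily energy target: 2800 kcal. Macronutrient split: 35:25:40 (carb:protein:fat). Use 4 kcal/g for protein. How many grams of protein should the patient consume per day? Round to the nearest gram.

Protein energy = 25% × 2800 = 700 kcal.
At 4 kcal/g: 700 ÷ 4 = 175 g.

175 g/day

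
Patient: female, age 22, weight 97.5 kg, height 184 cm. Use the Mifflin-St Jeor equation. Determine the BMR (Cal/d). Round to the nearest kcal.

1854 Cal/d

Mifflin-St Jeor (female): BMR = 10(97.5) + 6.25(184) − 5(22) − 161 = 975 + 1150 − 110 − 161 = 1854 kcal/day.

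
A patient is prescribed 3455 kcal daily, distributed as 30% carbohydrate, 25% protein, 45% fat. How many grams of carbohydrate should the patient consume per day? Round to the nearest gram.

259 g/day

Carbohydrate energy = 30% × 3455 = 1036.5 kcal.
At 4 kcal/g: 1036.5 ÷ 4 = 259.125 g.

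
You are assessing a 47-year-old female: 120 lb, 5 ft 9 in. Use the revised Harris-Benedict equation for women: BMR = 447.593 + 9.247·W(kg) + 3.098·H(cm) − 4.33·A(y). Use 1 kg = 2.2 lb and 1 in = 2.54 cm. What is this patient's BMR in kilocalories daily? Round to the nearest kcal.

1291 kilocalories daily

Convert to metric: weight = 120 ÷ 2.2 = 54.5455 kg; height = (5×12 + 9) × 2.54 = 69 × 2.54 = 175.26 cm.
Harris-Benedict: BMR = 447.593 + 9.247(54.5455) + 3.098(175.26) − 4.33(47) = 1291.4203 kcal/day.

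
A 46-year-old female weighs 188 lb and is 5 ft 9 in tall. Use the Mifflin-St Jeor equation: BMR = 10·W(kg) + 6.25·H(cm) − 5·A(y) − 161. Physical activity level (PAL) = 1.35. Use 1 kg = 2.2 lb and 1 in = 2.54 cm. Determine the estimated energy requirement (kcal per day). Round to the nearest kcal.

2105 kcal per day

Convert to metric: weight = 188 ÷ 2.2 = 85.4545 kg; height = (5×12 + 9) × 2.54 = 69 × 2.54 = 175.26 cm.
Mifflin-St Jeor (female): BMR = 10(85.4545) + 6.25(175.26) − 5(46) − 161 = 854.5455 + 1095.375 − 230 − 161 = 1558.9205 kcal/day.
TEE = BMR × activity factor = 1558.9205 × 1.35 = 2104.5426 kcal/day.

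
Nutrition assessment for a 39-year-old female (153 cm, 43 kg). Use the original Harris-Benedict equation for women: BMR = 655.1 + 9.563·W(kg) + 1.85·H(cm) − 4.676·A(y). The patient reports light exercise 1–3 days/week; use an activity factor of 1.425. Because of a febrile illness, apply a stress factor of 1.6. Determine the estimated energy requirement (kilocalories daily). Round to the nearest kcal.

Harris-Benedict: BMR = 655.1 + 9.563(43) + 1.85(153) − 4.676(39) = 1166.995 kcal/day.
TEE = BMR × activity factor = 1166.995 × 1.425 = 1662.9679 kcal/day.
Apply stress factor: 1662.9679 × 1.6 = 2660.7486 kcal/day.

2661 kilocalories daily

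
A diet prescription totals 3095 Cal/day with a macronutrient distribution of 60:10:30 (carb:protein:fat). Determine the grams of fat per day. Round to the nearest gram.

Fat energy = 30% × 3095 = 928.5 kcal.
At 9 kcal/g: 928.5 ÷ 9 = 103.1667 g.

103 g/day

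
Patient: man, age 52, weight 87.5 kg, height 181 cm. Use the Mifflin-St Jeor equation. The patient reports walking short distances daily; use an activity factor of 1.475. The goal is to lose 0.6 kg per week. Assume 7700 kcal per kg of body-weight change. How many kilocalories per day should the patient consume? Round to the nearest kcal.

1923 kilocalories per day

Mifflin-St Jeor (male): BMR = 10(87.5) + 6.25(181) − 5(52) + 5 = 875 + 1131.25 − 260 + 5 = 1751.25 kcal/day.
TEE = 1751.25 × 1.475 = 2583.0938 kcal/day.
Required daily deficit = 0.6 × 7700 ÷ 7 = 660 kcal/day.
Target intake = 2583.0938 − 660 = 1923.0938 kcal/day.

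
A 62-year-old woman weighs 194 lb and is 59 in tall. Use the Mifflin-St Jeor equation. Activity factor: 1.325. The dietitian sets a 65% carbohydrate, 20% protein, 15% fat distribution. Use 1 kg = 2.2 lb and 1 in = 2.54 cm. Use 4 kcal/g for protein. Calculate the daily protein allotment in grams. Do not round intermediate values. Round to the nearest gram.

Convert to metric: weight = 194 ÷ 2.2 = 88.1818 kg; height = 59 × 2.54 = 149.86 cm.
Mifflin-St Jeor (female): BMR = 10(88.1818) + 6.25(149.86) − 5(62) − 161 = 881.8182 + 936.625 − 310 − 161 = 1347.4432 kcal/day.
TEE = 1347.4432 × 1.325 = 1785.3622 kcal/day.
Protein energy = 20% × 1785.3622 = 357.0724 kcal.
Protein = 357.0724 ÷ 4 kcal/g = 89.2681 g.

89 g/day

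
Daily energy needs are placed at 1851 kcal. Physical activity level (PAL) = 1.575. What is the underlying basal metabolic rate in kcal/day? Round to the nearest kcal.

BMR = TEE ÷ activity factor = 1851 ÷ 1.575 = 1175.2381 kcal/day.

1175 kcal/day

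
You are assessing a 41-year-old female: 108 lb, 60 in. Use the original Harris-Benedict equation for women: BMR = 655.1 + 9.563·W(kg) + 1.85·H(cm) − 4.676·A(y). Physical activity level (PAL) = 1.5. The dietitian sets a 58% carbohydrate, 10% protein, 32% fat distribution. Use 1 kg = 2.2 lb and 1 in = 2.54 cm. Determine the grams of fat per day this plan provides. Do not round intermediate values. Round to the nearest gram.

Convert to metric: weight = 108 ÷ 2.2 = 49.0909 kg; height = 60 × 2.54 = 152.4 cm.
Harris-Benedict: BMR = 655.1 + 9.563(49.0909) + 1.85(152.4) − 4.676(41) = 1214.7804 kcal/day.
TEE = 1214.7804 × 1.5 = 1822.1705 kcal/day.
Fat energy = 32% × 1822.1705 = 583.0946 kcal.
Fat = 583.0946 ÷ 9 kcal/g = 64.7883 g.

65 g/day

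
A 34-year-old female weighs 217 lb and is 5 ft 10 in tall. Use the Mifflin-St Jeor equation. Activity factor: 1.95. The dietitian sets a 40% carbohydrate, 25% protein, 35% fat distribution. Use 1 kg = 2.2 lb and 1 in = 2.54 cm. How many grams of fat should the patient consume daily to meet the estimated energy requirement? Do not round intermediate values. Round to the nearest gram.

134 g/day

Convert to metric: weight = 217 ÷ 2.2 = 98.6364 kg; height = (5×12 + 10) × 2.54 = 70 × 2.54 = 177.8 cm.
Mifflin-St Jeor (female): BMR = 10(98.6364) + 6.25(177.8) − 5(34) − 161 = 986.3636 + 1111.25 − 170 − 161 = 1766.6136 kcal/day.
TEE = 1766.6136 × 1.95 = 3444.8966 kcal/day.
Fat energy = 35% × 3444.8966 = 1205.7138 kcal.
Fat = 1205.7138 ÷ 9 kcal/g = 133.9682 g.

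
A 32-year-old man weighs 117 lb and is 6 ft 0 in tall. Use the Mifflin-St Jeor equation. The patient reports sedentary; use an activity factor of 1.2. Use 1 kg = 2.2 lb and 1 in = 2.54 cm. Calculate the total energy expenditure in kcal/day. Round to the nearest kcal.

1824 kcal/day

Convert to metric: weight = 117 ÷ 2.2 = 53.1818 kg; height = (6×12 + 0) × 2.54 = 72 × 2.54 = 182.88 cm.
Mifflin-St Jeor (male): BMR = 10(53.1818) + 6.25(182.88) − 5(32) + 5 = 531.8182 + 1143 − 160 + 5 = 1519.8182 kcal/day.
TEE = BMR × activity factor = 1519.8182 × 1.2 = 1823.7818 kcal/day.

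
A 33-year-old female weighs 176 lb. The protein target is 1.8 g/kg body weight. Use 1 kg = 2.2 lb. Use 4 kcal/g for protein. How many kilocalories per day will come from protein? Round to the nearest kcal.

Weight in kg = 176 ÷ 2.2 = 80 kg.
Protein = 1.8 g/kg × 80 kg = 144 g/day.
Protein energy = 144 g × 4 kcal/g = 576 kcal/day.

576 kcal/day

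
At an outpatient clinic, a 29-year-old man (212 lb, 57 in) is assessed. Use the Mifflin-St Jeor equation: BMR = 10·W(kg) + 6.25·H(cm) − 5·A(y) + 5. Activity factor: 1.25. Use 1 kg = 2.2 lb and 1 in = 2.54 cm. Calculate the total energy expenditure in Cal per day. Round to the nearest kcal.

Convert to metric: weight = 212 ÷ 2.2 = 96.3636 kg; height = 57 × 2.54 = 144.78 cm.
Mifflin-St Jeor (male): BMR = 10(96.3636) + 6.25(144.78) − 5(29) + 5 = 963.6364 + 904.875 − 145 + 5 = 1728.5114 kcal/day.
TEE = BMR × activity factor = 1728.5114 × 1.25 = 2160.6392 kcal/day.

2161 Cal per day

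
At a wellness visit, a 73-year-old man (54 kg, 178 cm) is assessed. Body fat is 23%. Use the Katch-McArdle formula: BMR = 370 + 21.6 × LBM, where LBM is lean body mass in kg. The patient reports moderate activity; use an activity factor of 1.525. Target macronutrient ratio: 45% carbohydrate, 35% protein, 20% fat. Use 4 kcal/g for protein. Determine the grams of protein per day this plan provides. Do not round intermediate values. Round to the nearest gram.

LBM = 54 × (1 − 0.23) = 41.58 kg. Katch-McArdle: BMR = 370 + 21.6 × 41.58 = 1268.128 kcal/day.
TEE = 1268.128 × 1.525 = 1933.8952 kcal/day.
Protein energy = 35% × 1933.8952 = 676.8633 kcal.
Protein = 676.8633 ÷ 4 kcal/g = 169.2158 g.

169 g/day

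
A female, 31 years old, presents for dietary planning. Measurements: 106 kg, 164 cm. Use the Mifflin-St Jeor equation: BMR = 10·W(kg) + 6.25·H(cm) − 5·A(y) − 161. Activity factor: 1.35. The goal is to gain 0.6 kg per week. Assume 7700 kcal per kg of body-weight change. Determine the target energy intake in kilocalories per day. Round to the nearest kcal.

Mifflin-St Jeor (female): BMR = 10(106) + 6.25(164) − 5(31) − 161 = 1060 + 1025 − 155 − 161 = 1769 kcal/day.
TEE = 1769 × 1.35 = 2388.15 kcal/day.
Required daily surplus = 0.6 × 7700 ÷ 7 = 660 kcal/day.
Target intake = 2388.15 + 660 = 3048.15 kcal/day.

3048 kilocalories per day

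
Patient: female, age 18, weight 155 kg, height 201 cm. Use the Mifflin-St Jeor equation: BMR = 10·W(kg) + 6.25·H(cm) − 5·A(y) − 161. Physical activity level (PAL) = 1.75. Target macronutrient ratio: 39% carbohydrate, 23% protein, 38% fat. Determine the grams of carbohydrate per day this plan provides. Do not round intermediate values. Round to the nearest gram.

436 g/day

Mifflin-St Jeor (female): BMR = 10(155) + 6.25(201) − 5(18) − 161 = 1550 + 1256.25 − 90 − 161 = 2555.25 kcal/day.
TEE = 2555.25 × 1.75 = 4471.6875 kcal/day.
Carbohydrate energy = 39% × 4471.6875 = 1743.9581 kcal.
Carbohydrate = 1743.9581 ÷ 4 kcal/g = 435.9895 g.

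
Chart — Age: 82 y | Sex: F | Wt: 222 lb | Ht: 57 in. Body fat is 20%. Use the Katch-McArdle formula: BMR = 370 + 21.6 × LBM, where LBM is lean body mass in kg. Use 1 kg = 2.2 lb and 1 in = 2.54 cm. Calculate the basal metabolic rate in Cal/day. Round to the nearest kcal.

2114 Cal/day

Convert to metric: weight = 222 ÷ 2.2 = 100.9091 kg; height = 57 × 2.54 = 144.78 cm.
LBM = 100.9091 × (1 − 0.2) = 80.7273 kg. Katch-McArdle: BMR = 370 + 21.6 × 80.7273 = 2113.7091 kcal/day.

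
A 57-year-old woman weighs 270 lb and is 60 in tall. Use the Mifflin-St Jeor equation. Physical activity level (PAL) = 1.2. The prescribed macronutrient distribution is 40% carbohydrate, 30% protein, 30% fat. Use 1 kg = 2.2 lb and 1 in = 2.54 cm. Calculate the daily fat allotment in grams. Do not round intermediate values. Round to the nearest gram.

Convert to metric: weight = 270 ÷ 2.2 = 122.7273 kg; height = 60 × 2.54 = 152.4 cm.
Mifflin-St Jeor (female): BMR = 10(122.7273) + 6.25(152.4) − 5(57) − 161 = 1227.2727 + 952.5 − 285 − 161 = 1733.7727 kcal/day.
TEE = 1733.7727 × 1.2 = 2080.5273 kcal/day.
Fat energy = 30% × 2080.5273 = 624.1582 kcal.
Fat = 624.1582 ÷ 9 kcal/g = 69.3509 g.

69 g/day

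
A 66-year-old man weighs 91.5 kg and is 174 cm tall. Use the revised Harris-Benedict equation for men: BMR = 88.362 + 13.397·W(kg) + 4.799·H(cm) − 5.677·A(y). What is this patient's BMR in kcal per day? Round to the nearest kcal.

1775 kcal per day

Harris-Benedict: BMR = 88.362 + 13.397(91.5) + 4.799(174) − 5.677(66) = 1774.5315 kcal/day.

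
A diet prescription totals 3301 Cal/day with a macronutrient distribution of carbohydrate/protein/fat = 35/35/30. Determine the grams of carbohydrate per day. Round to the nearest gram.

289 g/day

Carbohydrate energy = 35% × 3301 = 1155.35 kcal.
At 4 kcal/g: 1155.35 ÷ 4 = 288.8375 g.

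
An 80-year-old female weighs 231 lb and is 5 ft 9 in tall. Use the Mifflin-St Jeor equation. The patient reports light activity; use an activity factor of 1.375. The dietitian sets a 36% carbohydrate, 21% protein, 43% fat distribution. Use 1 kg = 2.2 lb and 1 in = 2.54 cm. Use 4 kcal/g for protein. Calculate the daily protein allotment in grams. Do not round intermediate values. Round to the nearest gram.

114 g/day

Convert to metric: weight = 231 ÷ 2.2 = 105 kg; height = (5×12 + 9) × 2.54 = 69 × 2.54 = 175.26 cm.
Mifflin-St Jeor (female): BMR = 10(105) + 6.25(175.26) − 5(80) − 161 = 1050 + 1095.375 − 400 − 161 = 1584.375 kcal/day.
TEE = 1584.375 × 1.375 = 2178.5156 kcal/day.
Protein energy = 21% × 2178.5156 = 457.4883 kcal.
Protein = 457.4883 ÷ 4 kcal/g = 114.3721 g.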